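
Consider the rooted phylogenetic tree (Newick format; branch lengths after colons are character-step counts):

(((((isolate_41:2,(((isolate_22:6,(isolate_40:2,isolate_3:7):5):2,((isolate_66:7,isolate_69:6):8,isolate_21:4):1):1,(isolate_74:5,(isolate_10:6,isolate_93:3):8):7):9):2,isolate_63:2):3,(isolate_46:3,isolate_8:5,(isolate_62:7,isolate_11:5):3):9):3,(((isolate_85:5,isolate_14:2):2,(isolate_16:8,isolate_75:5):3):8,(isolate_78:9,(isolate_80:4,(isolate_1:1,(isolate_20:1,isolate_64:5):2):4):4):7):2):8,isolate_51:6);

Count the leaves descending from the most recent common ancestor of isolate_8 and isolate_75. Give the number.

The MRCA of isolate_8 and isolate_75 is the node subtending ((((isolate_41,(((isolate_22,(isolate_40,isolate_3)),((isolate_66,isolate_69),isolate_21)),(isolate_74,(isolate_10,isolate_93)))),isolate_63),(isolate_46,isolate_8,(isolate_62,isolate_11))),(((isolate_85,isolate_14),(isolate_16,isolate_75)),(isolate_78,(isolate_80,(isolate_1,(isolate_20,isolate_64)))))).
That clade contains 24 terminal taxa: isolate_1, isolate_10, isolate_11, isolate_14, isolate_16, isolate_20, isolate_21, isolate_22, isolate_3, isolate_40, isolate_41, isolate_46, isolate_62, isolate_63, isolate_64, isolate_66, isolate_69, isolate_74, isolate_75, isolate_78, isolate_8, isolate_80, isolate_85, isolate_93.

24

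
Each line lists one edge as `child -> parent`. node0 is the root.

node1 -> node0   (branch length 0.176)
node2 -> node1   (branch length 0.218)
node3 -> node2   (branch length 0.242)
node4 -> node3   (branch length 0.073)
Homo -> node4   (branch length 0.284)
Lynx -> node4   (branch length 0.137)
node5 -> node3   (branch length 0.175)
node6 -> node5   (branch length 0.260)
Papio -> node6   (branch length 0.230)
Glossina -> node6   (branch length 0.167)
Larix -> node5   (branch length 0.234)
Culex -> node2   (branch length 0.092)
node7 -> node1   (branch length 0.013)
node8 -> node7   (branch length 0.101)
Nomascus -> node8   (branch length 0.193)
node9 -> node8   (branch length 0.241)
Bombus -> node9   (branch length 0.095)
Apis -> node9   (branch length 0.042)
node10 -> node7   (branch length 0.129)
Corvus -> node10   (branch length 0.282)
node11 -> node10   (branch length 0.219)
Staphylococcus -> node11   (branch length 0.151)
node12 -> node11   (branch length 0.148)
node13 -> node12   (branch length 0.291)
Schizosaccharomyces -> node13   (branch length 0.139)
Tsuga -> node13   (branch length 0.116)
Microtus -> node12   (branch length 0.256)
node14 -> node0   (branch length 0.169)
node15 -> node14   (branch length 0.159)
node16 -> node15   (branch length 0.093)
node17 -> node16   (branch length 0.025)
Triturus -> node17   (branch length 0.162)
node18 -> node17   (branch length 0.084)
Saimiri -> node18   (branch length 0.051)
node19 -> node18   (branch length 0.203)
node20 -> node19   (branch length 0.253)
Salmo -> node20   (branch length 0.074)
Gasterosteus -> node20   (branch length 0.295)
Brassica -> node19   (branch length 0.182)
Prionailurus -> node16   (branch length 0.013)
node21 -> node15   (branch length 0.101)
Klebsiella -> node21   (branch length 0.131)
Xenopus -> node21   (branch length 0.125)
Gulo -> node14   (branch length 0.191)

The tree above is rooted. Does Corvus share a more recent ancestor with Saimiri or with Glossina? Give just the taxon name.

Glossina

The MRCA of Corvus and Glossina subtends ((((Homo,Lynx),((Papio,Glossina),Larix)),Culex),((Nomascus,(Bombus,Apis)),(Corvus,(Staphylococcus,((Schizosaccharomyces,Tsuga),Microtus))))) (14 taxa).
The MRCA of Corvus and Saimiri is the root, subtending the entire tree (23 taxa).
The first is nested inside the second, so Corvus shares a more recent common ancestor with Glossina.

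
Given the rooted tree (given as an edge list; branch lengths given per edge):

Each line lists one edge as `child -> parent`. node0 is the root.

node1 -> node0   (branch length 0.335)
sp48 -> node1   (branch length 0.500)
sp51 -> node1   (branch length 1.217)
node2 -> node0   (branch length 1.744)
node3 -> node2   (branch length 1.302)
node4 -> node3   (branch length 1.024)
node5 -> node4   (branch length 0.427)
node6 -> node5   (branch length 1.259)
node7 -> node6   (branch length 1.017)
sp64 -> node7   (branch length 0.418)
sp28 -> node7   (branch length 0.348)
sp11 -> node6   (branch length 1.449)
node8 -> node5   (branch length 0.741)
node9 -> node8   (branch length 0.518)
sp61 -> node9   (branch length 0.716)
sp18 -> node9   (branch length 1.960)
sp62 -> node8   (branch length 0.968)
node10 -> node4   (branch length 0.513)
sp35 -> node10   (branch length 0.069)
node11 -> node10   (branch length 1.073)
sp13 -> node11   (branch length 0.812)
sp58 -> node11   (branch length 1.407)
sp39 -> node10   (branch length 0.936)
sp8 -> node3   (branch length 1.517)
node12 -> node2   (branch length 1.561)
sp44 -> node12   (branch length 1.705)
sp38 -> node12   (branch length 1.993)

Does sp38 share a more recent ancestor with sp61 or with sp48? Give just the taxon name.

sp61

The MRCA of sp38 and sp61 subtends ((((((sp64,sp28),sp11),((sp61,sp18),sp62)),(sp35,(sp13,sp58),sp39)),sp8),(sp44,sp38)) (13 taxa).
The MRCA of sp38 and sp48 is the root, subtending the entire tree (15 taxa).
The first is nested inside the second, so sp38 shares a more recent common ancestor with sp61.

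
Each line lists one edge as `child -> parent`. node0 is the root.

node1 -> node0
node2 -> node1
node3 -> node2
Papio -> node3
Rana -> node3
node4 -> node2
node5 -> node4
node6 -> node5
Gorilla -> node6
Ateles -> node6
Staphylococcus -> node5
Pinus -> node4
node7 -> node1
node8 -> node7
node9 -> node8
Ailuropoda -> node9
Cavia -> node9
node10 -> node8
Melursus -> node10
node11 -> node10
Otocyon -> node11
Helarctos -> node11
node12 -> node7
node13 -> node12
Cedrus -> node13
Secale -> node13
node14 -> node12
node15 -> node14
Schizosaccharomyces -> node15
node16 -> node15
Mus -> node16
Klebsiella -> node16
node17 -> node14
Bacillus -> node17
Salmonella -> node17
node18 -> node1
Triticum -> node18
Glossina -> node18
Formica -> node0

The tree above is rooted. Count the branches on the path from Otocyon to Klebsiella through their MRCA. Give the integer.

The MRCA of Otocyon and Klebsiella is the node subtending (((Ailuropoda,Cavia),(Melursus,(Otocyon,Helarctos))),((Cedrus,Secale),((Schizosaccharomyces,(Mus,Klebsiella)),(Bacillus,Salmonella)))).
From Otocyon up to that node: 4 branches. From Klebsiella up to the same node: 5 branches. Total: 4 + 5 = 9.

9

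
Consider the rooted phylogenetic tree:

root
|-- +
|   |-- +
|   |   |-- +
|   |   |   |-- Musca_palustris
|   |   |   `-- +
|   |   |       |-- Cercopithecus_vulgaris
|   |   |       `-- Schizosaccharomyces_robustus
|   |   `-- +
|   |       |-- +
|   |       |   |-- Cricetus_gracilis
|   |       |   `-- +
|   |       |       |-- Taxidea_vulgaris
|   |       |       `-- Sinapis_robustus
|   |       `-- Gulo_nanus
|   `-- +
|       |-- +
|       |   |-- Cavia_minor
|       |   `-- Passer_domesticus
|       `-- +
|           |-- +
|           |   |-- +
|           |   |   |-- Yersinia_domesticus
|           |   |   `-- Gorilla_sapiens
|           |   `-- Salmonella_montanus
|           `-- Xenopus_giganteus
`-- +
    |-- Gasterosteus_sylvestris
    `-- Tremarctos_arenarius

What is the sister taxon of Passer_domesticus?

Passer_domesticus attaches to the tree at the node subtending (Cavia_minor,Passer_domesticus).
The other lineage descending from that same node — the sister group — is the single tip Cavia_minor.

Cavia_minor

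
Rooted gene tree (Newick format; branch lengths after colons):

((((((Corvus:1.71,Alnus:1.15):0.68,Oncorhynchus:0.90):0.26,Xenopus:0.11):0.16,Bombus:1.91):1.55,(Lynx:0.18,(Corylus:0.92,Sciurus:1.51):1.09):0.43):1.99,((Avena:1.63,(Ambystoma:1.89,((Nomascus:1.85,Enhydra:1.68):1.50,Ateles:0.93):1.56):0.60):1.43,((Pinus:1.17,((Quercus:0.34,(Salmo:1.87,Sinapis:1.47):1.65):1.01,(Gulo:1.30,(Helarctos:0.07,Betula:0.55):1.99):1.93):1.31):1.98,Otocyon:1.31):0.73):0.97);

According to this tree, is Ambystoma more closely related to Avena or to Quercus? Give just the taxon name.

Avena

The MRCA of Ambystoma and Avena subtends (Avena,(Ambystoma,((Nomascus,Enhydra),Ateles))) (5 taxa).
The MRCA of Ambystoma and Quercus subtends ((Avena,(Ambystoma,((Nomascus,Enhydra),Ateles))),((Pinus,((Quercus,(Salmo,Sinapis)),(Gulo,(Helarctos,Betula)))),Otocyon)) (13 taxa).
The first is nested inside the second, so Ambystoma shares a more recent common ancestor with Avena.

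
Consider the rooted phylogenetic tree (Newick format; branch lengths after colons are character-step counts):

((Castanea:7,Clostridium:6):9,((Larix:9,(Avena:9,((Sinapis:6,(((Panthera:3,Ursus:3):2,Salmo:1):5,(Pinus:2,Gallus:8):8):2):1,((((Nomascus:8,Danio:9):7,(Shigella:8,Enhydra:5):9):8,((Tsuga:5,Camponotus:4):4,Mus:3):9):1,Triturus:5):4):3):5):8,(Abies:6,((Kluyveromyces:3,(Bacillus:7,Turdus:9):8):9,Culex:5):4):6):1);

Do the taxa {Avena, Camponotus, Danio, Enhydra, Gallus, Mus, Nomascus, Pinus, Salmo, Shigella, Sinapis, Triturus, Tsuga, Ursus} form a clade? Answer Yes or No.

No

The MRCA of the listed taxa subtends (Avena,((Sinapis,(((Panthera,Ursus),Salmo),(Pinus,Gallus))),((((Nomascus,Danio),(Shigella,Enhydra)),((Tsuga,Camponotus),Mus)),Triturus))).
That clade also contains Panthera, which is not in the proposed group, so the group is not monophyletic.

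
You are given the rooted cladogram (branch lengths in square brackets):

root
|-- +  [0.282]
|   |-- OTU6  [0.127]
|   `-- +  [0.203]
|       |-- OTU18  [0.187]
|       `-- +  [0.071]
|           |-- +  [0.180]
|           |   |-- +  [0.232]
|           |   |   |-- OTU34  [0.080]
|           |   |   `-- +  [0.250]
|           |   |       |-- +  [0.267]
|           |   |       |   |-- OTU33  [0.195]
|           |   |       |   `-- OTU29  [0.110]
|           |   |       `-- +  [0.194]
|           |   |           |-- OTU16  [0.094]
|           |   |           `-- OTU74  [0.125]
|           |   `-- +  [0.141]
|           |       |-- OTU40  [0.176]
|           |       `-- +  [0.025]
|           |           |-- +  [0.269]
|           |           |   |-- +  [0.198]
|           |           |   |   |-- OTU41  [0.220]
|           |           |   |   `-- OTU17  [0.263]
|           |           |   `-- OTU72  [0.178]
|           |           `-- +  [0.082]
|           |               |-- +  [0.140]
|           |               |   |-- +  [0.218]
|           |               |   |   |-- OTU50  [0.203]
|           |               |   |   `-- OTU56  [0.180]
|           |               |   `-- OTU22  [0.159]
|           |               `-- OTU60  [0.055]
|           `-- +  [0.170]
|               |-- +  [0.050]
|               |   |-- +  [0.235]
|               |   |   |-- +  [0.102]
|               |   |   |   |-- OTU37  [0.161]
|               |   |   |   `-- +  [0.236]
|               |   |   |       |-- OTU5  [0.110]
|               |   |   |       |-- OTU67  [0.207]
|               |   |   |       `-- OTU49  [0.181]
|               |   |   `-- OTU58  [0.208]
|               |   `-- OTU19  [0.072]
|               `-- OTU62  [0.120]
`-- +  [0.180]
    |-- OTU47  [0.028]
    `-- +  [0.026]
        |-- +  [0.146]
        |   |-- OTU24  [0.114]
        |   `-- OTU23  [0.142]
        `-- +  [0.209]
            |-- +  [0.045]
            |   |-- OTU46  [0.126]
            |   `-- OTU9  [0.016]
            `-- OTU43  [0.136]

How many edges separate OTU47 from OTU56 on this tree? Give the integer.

12

The MRCA of OTU47 and OTU56 is the root of the tree.
From OTU47 up to that node: 2 branches. From OTU56 up to the same node: 10 branches. Total: 2 + 10 = 12.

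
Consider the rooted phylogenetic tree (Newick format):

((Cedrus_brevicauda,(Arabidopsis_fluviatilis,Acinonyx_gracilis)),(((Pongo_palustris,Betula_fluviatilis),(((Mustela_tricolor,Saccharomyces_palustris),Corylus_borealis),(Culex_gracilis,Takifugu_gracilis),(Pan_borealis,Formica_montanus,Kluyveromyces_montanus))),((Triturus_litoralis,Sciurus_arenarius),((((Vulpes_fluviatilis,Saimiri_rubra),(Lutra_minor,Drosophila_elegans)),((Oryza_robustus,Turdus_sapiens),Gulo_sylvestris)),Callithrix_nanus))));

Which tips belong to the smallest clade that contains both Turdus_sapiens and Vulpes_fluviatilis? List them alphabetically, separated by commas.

Drosophila_elegans, Gulo_sylvestris, Lutra_minor, Oryza_robustus, Saimiri_rubra, Turdus_sapiens, Vulpes_fluviatilis

Tracing Turdus_sapiens: it sits inside (Oryza_robustus,Turdus_sapiens).
Tracing Vulpes_fluviatilis: it sits inside (Vulpes_fluviatilis,Saimiri_rubra).
The smallest clade enclosing both is (((Vulpes_fluviatilis,Saimiri_rubra),(Lutra_minor,Drosophila_elegans)),((Oryza_robustus,Turdus_sapiens),Gulo_sylvestris)); the answer is its 7 terminal taxa in alphabetical order.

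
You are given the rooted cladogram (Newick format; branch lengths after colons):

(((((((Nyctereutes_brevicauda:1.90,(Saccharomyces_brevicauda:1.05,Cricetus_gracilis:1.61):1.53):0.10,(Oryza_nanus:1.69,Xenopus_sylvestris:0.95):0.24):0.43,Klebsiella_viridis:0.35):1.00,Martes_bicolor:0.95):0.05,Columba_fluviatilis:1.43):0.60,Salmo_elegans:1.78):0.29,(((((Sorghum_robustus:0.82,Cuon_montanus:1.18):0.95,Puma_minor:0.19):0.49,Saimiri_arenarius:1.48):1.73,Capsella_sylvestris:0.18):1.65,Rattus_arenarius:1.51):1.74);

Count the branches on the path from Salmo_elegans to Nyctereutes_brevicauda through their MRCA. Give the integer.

7

The MRCA of Salmo_elegans and Nyctereutes_brevicauda is the node subtending ((((((Nyctereutes_brevicauda,(Saccharomyces_brevicauda,Cricetus_gracilis)),(Oryza_nanus,Xenopus_sylvestris)),Klebsiella_viridis),Martes_bicolor),Columba_fluviatilis),Salmo_elegans).
From Salmo_elegans up to that node: 1 branch. From Nyctereutes_brevicauda up to the same node: 6 branches. Total: 1 + 6 = 7.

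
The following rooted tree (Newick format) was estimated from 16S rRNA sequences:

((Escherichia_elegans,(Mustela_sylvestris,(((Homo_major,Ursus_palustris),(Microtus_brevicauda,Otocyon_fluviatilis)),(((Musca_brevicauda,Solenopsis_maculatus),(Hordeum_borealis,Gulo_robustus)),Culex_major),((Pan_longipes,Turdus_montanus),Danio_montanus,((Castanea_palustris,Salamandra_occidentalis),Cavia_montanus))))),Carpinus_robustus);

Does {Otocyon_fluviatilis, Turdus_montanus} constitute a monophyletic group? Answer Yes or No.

The MRCA of the listed taxa subtends (((Homo_major,Ursus_palustris),(Microtus_brevicauda,Otocyon_fluviatilis)),(((Musca_brevicauda,Solenopsis_maculatus),(Hordeum_borealis,Gulo_robustus)),Culex_major),((Pan_longipes,Turdus_montanus),Danio_montanus,((Castanea_palustris,Salamandra_occidentalis),Cavia_montanus))).
That clade also contains Castanea_palustris, Cavia_montanus, Culex_major, Danio_montanus, Gulo_robustus, Homo_major, Hordeum_borealis, Microtus_brevicauda, Musca_brevicauda, Pan_longipes, Salamandra_occidentalis, Solenopsis_maculatus, Ursus_palustris, which are not in the proposed group, so the group is not monophyletic.

No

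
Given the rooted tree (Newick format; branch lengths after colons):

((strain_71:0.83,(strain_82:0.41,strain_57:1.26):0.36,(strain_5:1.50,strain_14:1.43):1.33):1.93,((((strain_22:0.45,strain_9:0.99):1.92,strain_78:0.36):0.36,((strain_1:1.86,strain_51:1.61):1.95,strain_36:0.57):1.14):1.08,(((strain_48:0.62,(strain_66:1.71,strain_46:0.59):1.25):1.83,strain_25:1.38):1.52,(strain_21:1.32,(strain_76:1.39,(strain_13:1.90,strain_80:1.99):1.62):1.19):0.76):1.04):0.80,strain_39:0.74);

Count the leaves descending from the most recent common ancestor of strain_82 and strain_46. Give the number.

20

The MRCA of strain_82 and strain_46 is the root, so the clade is the entire tree.
That clade contains 20 terminal taxa: strain_1, strain_13, strain_14, strain_21, strain_22, strain_25, strain_36, strain_39, strain_46, strain_48, strain_5, strain_51, strain_57, strain_66, strain_71, strain_76, strain_78, strain_80, strain_82, strain_9.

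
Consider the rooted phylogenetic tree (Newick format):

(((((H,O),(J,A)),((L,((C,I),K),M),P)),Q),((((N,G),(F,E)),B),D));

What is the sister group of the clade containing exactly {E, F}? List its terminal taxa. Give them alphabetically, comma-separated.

G, N

The clade containing exactly {E, F} attaches to the tree at the node subtending ((N,G),(F,E)).
The other lineage descending from that same node — the sister group — is (N,G); its 2 tips in alphabetical order are the answer.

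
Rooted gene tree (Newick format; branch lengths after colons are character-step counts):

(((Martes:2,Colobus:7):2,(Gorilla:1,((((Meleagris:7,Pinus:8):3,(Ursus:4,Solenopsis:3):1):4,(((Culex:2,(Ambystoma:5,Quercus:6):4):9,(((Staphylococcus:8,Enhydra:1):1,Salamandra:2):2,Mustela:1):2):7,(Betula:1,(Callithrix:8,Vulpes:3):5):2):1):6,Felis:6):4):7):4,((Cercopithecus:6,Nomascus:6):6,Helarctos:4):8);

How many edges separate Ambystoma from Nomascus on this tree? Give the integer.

The MRCA of Ambystoma and Nomascus is the root of the tree.
From Ambystoma up to that node: 9 branches. From Nomascus up to the same node: 3 branches. Total: 9 + 3 = 12.

12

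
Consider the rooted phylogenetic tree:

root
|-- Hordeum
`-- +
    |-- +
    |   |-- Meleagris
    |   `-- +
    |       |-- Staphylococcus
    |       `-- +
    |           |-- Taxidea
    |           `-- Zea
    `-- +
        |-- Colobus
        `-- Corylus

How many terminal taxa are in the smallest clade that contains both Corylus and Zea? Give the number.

The MRCA of Corylus and Zea is the node subtending ((Meleagris,(Staphylococcus,(Taxidea,Zea))),(Colobus,Corylus)).
That clade contains 6 terminal taxa: Colobus, Corylus, Meleagris, Staphylococcus, Taxidea, Zea.

6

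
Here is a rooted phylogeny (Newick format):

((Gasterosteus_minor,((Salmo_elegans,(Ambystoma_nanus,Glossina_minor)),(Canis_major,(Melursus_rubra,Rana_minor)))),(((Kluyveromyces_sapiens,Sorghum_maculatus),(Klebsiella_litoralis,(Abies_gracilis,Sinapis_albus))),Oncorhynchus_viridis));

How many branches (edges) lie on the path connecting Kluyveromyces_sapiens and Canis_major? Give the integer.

The MRCA of Kluyveromyces_sapiens and Canis_major is the root of the tree.
From Kluyveromyces_sapiens up to that node: 4 branches. From Canis_major up to the same node: 4 branches. Total: 4 + 4 = 8.

8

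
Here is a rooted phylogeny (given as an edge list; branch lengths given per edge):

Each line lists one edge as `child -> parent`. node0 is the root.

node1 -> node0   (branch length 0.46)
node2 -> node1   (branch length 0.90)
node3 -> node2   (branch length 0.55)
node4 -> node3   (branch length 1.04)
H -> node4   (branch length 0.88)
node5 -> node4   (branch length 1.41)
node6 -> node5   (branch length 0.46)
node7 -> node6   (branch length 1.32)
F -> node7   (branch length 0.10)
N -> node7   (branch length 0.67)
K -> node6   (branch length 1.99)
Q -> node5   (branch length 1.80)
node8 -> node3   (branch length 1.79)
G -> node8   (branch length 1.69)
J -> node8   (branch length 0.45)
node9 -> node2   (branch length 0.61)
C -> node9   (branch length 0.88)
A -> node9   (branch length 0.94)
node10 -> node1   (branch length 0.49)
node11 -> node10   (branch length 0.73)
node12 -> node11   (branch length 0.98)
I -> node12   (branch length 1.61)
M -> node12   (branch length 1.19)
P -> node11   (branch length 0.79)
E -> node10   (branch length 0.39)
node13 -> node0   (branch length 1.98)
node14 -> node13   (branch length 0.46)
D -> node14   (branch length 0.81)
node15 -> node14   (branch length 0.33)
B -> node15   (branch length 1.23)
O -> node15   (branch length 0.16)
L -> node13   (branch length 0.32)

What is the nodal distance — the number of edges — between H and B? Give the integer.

The MRCA of H and B is the root of the tree.
From H up to that node: 5 branches. From B up to the same node: 4 branches. Total: 5 + 4 = 9.

9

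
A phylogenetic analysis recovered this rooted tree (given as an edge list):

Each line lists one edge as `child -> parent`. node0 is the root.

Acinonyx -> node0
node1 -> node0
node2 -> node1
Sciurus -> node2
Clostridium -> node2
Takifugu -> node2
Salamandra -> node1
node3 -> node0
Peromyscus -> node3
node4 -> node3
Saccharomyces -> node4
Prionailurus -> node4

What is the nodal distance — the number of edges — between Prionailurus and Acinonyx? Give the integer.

4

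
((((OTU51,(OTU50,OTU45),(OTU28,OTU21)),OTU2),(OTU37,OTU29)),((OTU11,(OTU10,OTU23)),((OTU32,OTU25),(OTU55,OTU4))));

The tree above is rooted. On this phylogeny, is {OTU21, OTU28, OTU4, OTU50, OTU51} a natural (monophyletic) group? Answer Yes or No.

The MRCA of the listed taxa is the root, so the smallest clade containing them is the whole tree.
That clade also contains OTU10, OTU11, OTU2, OTU23, OTU25, OTU29, OTU32, OTU37, OTU45, OTU55, which are not in the proposed group, so the group is not monophyletic.

No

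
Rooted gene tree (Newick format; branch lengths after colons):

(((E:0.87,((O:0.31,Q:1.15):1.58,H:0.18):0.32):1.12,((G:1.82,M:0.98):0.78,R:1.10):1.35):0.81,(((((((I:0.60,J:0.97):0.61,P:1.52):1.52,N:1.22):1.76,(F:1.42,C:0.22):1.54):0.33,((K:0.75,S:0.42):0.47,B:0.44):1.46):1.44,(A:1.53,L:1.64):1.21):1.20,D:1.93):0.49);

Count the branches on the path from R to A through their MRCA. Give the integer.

The MRCA of R and A is the root of the tree.
From R up to that node: 3 branches. From A up to the same node: 4 branches. Total: 3 + 4 = 7.

7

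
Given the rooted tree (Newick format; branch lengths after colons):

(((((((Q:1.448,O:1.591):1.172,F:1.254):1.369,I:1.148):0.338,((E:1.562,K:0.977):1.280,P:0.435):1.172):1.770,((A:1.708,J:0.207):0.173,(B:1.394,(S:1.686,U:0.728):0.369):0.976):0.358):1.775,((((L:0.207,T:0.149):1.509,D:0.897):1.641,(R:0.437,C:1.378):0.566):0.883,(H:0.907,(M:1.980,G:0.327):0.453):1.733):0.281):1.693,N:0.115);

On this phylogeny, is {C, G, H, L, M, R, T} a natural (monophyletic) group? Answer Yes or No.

The MRCA of the listed taxa subtends ((((L,T),D),(R,C)),(H,(M,G))).
That clade also contains D, which is not in the proposed group, so the group is not monophyletic.

No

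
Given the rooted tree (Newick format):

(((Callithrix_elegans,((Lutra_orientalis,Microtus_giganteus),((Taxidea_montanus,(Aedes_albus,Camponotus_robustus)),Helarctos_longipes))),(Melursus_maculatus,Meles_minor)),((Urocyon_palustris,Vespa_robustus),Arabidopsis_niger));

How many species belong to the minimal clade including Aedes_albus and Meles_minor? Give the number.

The MRCA of Aedes_albus and Meles_minor is the node subtending ((Callithrix_elegans,((Lutra_orientalis,Microtus_giganteus),((Taxidea_montanus,(Aedes_albus,Camponotus_robustus)),Helarctos_longipes))),(Melursus_maculatus,Meles_minor)).
That clade contains 9 terminal taxa: Aedes_albus, Callithrix_elegans, Camponotus_robustus, Helarctos_longipes, Lutra_orientalis, Meles_minor, Melursus_maculatus, Microtus_giganteus, Taxidea_montanus.

9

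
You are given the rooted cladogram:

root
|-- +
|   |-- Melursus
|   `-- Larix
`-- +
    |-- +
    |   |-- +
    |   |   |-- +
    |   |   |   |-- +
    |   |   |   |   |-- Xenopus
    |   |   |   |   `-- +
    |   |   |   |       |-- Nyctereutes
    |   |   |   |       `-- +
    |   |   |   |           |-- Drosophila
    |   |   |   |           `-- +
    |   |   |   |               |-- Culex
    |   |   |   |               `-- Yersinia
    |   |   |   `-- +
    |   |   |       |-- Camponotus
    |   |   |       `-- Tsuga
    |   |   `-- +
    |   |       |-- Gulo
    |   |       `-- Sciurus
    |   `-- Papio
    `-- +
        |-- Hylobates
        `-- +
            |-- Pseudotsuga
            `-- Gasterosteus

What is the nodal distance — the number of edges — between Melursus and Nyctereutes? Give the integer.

9

The MRCA of Melursus and Nyctereutes is the root of the tree.
From Melursus up to that node: 2 branches. From Nyctereutes up to the same node: 7 branches. Total: 2 + 7 = 9.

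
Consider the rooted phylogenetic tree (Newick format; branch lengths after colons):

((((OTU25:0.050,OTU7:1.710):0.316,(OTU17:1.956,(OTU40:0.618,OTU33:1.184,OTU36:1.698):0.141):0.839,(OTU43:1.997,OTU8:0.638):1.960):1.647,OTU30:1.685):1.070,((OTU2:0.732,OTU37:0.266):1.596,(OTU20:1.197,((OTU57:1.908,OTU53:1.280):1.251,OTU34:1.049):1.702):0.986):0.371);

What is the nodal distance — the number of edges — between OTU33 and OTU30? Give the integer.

The MRCA of OTU33 and OTU30 is the node subtending (((OTU25,OTU7),(OTU17,(OTU40,OTU33,OTU36)),(OTU43,OTU8)),OTU30).
From OTU33 up to that node: 4 branches. From OTU30 up to the same node: 1 branch. Total: 4 + 1 = 5.

5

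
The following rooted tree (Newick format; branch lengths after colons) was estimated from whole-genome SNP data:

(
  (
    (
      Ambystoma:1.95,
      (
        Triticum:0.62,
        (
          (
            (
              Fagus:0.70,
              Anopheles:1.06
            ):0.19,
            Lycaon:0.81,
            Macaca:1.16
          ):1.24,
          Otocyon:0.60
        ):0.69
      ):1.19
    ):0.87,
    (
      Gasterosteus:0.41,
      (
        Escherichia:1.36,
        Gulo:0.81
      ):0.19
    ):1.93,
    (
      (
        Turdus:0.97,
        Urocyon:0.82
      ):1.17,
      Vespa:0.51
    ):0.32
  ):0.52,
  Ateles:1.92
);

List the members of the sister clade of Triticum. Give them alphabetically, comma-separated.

Anopheles, Fagus, Lycaon, Macaca, Otocyon

Triticum attaches to the tree at the node subtending (Triticum,(((Fagus,Anopheles),Lycaon,Macaca),Otocyon)).
The other lineage descending from that same node — the sister group — is (((Fagus,Anopheles),Lycaon,Macaca),Otocyon); its 5 tips in alphabetical order are the answer.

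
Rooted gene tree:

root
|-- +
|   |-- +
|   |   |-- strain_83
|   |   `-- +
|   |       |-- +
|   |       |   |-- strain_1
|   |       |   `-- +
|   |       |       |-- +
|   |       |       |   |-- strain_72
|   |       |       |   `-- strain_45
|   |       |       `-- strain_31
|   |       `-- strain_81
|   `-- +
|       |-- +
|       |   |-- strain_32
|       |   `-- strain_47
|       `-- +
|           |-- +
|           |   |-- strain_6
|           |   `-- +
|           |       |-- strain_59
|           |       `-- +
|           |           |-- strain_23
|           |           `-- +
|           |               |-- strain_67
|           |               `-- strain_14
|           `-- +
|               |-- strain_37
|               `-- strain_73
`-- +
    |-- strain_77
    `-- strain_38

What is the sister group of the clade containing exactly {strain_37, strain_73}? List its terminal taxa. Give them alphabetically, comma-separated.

strain_14, strain_23, strain_59, strain_6, strain_67

The clade containing exactly {strain_37, strain_73} attaches to the tree at the node subtending ((strain_6,(strain_59,(strain_23,(strain_67,strain_14)))),(strain_37,strain_73)).
The other lineage descending from that same node — the sister group — is (strain_6,(strain_59,(strain_23,(strain_67,strain_14)))); its 5 tips in alphabetical order are the answer.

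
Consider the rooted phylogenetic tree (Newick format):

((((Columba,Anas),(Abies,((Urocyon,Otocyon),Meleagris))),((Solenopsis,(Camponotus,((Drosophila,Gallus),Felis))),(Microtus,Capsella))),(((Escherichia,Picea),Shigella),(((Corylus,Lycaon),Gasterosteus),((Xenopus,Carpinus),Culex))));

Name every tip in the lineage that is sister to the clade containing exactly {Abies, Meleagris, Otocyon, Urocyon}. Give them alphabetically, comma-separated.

Anas, Columba

The clade containing exactly {Abies, Meleagris, Otocyon, Urocyon} attaches to the tree at the node subtending ((Columba,Anas),(Abies,((Urocyon,Otocyon),Meleagris))).
The other lineage descending from that same node — the sister group — is (Columba,Anas); its 2 tips in alphabetical order are the answer.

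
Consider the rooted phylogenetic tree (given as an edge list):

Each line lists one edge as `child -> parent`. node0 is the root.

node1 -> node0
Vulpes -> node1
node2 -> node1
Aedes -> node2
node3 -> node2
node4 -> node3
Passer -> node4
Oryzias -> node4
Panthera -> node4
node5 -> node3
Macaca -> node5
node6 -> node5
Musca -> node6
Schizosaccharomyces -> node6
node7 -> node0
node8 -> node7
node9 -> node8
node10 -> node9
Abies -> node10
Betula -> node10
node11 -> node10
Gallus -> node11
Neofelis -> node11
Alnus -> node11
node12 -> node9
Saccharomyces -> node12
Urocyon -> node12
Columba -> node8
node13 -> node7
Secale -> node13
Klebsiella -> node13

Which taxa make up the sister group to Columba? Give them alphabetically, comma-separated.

Abies, Alnus, Betula, Gallus, Neofelis, Saccharomyces, Urocyon

Columba attaches to the tree at the node subtending (((Abies,Betula,(Gallus,Neofelis,Alnus)),(Saccharomyces,Urocyon)),Columba).
The other lineage descending from that same node — the sister group — is ((Abies,Betula,(Gallus,Neofelis,Alnus)),(Saccharomyces,Urocyon)); its 7 tips in alphabetical order are the answer.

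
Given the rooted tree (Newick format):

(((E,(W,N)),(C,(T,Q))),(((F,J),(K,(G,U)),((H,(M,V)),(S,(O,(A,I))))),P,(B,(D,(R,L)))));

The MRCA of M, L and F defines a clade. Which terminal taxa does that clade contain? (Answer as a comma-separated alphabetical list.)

Tracing M: it sits inside (M,V).
Tracing L: it sits inside (R,L).
Tracing F: it sits inside (F,J).
The smallest clade enclosing all 3 is (((F,J),(K,(G,U)),((H,(M,V)),(S,(O,(A,I))))),P,(B,(D,(R,L)))); the answer is its 17 terminal taxa in alphabetical order.

A, B, D, F, G, H, I, J, K, L, M, O, P, R, S, U, V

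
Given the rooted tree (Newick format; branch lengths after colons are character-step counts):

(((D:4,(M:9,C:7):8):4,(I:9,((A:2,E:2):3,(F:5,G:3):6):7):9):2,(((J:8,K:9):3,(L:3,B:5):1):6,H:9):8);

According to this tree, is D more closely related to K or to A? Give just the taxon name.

The MRCA of D and A subtends ((D,(M,C)),(I,((A,E),(F,G)))) (8 taxa).
The MRCA of D and K is the root, subtending the entire tree (13 taxa).
The first is nested inside the second, so D shares a more recent common ancestor with A.

A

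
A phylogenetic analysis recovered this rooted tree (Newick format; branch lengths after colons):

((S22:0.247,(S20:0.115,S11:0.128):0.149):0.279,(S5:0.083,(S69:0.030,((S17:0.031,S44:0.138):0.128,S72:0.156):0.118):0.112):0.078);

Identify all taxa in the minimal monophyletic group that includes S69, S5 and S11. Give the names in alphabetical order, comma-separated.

S11, S17, S20, S22, S44, S5, S69, S72

Tracing S69: it sits inside (S69,((S17,S44),S72)).
Tracing S5: it sits inside (S5,(S69,((S17,S44),S72))).
Tracing S11: it sits inside (S20,S11).
The smallest clade enclosing all 3 is the whole tree (their MRCA is the root), so the answer is all 8 tips in alphabetical order.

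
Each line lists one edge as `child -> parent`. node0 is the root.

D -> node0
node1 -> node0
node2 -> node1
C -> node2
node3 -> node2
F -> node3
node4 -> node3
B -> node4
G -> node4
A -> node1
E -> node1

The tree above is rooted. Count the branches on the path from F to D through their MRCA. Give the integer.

The MRCA of F and D is the root of the tree.
From F up to that node: 4 branches. From D up to the same node: 1 branch. Total: 4 + 1 = 5.

5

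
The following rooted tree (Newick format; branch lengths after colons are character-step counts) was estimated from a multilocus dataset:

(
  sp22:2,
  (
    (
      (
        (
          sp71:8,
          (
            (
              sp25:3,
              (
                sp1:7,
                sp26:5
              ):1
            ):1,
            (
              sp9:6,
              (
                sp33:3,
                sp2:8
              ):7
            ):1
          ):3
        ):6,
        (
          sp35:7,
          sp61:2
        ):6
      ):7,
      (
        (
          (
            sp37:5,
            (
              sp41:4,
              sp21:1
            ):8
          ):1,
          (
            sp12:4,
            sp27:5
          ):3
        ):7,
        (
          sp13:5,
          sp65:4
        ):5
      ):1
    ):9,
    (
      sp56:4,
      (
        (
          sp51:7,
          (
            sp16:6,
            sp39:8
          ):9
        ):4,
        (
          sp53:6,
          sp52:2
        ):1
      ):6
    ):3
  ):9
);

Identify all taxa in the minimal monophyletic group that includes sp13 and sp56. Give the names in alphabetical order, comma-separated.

sp1, sp12, sp13, sp16, sp2, sp21, sp25, sp26, sp27, sp33, sp35, sp37, sp39, sp41, sp51, sp52, sp53, sp56, sp61, sp65, sp71, sp9

Tracing sp13: it sits inside (sp13,sp65).
Tracing sp56: it sits inside (sp56,((sp51,(sp16,sp39)),(sp53,sp52))).
The smallest clade enclosing both is ((((sp71,((sp25,(sp1,sp26)),(sp9,(sp33,sp2)))),(sp35,sp61)),(((sp37,(sp41,sp21)),(sp12,sp27)),(sp13,sp65))),(sp56,((sp51,(sp16,sp39)),(sp53,sp52)))); the answer is its 22 terminal taxa in alphabetical order.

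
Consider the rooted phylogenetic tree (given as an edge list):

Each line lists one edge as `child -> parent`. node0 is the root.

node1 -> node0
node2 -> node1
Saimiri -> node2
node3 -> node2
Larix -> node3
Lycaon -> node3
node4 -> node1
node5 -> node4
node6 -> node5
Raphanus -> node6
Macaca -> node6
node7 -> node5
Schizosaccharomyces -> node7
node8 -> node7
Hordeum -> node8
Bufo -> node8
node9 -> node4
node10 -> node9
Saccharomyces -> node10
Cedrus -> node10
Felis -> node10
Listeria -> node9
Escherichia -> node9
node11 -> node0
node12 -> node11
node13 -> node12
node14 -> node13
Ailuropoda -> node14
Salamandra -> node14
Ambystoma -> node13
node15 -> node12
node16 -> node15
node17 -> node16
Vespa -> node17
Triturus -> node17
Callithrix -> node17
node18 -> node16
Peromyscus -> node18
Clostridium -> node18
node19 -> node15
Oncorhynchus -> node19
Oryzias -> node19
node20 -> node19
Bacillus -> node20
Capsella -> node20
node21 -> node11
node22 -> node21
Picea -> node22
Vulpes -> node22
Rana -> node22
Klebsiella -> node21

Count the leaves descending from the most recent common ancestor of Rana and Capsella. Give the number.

16

The MRCA of Rana and Capsella is the node subtending ((((Ailuropoda,Salamandra),Ambystoma),(((Vespa,Triturus,Callithrix),(Peromyscus,Clostridium)),(Oncorhynchus,Oryzias,(Bacillus,Capsella)))),((Picea,Vulpes,Rana),Klebsiella)).
That clade contains 16 terminal taxa: Ailuropoda, Ambystoma, Bacillus, Callithrix, Capsella, Clostridium, Klebsiella, Oncorhynchus, Oryzias, Peromyscus, Picea, Rana, Salamandra, Triturus, Vespa, Vulpes.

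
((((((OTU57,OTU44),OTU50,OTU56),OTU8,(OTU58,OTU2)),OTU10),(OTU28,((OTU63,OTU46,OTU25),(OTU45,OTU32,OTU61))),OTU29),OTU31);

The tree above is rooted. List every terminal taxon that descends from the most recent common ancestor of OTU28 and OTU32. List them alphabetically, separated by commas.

Tracing OTU28: it sits inside (OTU28,((OTU63,OTU46,OTU25),(OTU45,OTU32,OTU61))).
Tracing OTU32: it sits inside (OTU45,OTU32,OTU61).
The smallest clade enclosing both is (OTU28,((OTU63,OTU46,OTU25),(OTU45,OTU32,OTU61))); the answer is its 7 terminal taxa in alphabetical order.

OTU25, OTU28, OTU32, OTU45, OTU46, OTU61, OTU63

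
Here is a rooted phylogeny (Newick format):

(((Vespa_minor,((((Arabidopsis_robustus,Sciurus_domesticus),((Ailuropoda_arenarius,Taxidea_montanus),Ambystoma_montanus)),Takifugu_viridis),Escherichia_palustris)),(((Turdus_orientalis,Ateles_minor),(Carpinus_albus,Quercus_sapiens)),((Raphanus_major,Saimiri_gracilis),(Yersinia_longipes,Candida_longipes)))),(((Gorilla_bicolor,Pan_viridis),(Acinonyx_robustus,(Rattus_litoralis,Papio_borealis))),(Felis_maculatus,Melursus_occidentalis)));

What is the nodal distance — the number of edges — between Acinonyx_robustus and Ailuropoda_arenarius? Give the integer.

The MRCA of Acinonyx_robustus and Ailuropoda_arenarius is the root of the tree.
From Acinonyx_robustus up to that node: 4 branches. From Ailuropoda_arenarius up to the same node: 8 branches. Total: 4 + 8 = 12.

12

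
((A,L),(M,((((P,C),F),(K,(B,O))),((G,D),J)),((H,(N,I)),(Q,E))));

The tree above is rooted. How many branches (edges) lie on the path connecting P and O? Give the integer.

The MRCA of P and O is the node subtending (((P,C),F),(K,(B,O))).
From P up to that node: 3 branches. From O up to the same node: 3 branches. Total: 3 + 3 = 6.

6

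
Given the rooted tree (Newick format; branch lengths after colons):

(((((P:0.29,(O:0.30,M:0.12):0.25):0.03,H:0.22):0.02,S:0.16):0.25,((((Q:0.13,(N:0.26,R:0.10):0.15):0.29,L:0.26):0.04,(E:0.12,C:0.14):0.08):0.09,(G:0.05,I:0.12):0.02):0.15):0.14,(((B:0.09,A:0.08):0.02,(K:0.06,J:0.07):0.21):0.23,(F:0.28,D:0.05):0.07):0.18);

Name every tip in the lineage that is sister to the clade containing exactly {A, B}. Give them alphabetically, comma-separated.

J, K

The clade containing exactly {A, B} attaches to the tree at the node subtending ((B,A),(K,J)).
The other lineage descending from that same node — the sister group — is (K,J); its 2 tips in alphabetical order are the answer.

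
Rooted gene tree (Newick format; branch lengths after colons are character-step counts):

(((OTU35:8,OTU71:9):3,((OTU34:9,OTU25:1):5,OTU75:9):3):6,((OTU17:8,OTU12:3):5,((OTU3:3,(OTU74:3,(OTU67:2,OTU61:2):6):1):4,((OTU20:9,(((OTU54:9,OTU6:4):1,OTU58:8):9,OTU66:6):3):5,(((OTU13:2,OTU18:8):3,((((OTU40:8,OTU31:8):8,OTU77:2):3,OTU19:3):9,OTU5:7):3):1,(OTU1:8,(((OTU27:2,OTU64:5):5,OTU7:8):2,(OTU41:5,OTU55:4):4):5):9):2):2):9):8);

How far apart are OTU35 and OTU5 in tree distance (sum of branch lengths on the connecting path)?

49

The path runs OTU35 → … → MRCA → … → OTU5; the MRCA is the root of the tree.
Branch lengths along that path: 8 + 3 + 6 + 8 + 9 + 2 + 2 + 1 + 3 + 7 = 49.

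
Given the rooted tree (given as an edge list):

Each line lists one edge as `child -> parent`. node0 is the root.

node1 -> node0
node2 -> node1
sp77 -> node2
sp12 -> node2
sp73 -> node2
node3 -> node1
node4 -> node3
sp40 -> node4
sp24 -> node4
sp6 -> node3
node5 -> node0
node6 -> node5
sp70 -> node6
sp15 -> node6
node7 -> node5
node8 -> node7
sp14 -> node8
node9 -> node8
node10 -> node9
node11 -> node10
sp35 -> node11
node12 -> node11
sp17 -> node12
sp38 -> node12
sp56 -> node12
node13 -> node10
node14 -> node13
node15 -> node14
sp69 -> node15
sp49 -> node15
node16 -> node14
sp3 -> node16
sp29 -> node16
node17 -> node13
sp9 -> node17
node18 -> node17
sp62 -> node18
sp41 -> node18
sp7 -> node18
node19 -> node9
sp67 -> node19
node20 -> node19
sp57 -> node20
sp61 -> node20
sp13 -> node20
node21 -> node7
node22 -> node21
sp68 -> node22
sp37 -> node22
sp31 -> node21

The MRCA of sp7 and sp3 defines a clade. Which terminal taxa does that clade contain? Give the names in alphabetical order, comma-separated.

Tracing sp7: it sits inside (sp62,sp41,sp7).
Tracing sp3: it sits inside (sp3,sp29).
The smallest clade enclosing both is (((sp69,sp49),(sp3,sp29)),(sp9,(sp62,sp41,sp7))); the answer is its 8 terminal taxa in alphabetical order.

sp29, sp3, sp41, sp49, sp62, sp69, sp7, sp9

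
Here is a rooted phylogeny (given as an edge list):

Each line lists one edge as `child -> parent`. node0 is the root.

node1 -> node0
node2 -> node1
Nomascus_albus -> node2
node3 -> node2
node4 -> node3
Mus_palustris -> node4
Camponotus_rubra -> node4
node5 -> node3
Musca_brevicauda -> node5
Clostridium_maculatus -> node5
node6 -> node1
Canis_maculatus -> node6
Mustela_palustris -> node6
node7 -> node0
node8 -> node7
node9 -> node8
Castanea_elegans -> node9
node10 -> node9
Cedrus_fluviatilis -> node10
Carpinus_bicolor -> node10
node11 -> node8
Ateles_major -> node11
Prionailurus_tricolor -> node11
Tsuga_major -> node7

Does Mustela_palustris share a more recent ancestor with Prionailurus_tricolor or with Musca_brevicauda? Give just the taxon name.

The MRCA of Mustela_palustris and Musca_brevicauda subtends ((Nomascus_albus,((Mus_palustris,Camponotus_rubra),(Musca_brevicauda,Clostridium_maculatus))),(Canis_maculatus,Mustela_palustris)) (7 taxa).
The MRCA of Mustela_palustris and Prionailurus_tricolor is the root, subtending the entire tree (13 taxa).
The first is nested inside the second, so Mustela_palustris shares a more recent common ancestor with Musca_brevicauda.

Musca_brevicauda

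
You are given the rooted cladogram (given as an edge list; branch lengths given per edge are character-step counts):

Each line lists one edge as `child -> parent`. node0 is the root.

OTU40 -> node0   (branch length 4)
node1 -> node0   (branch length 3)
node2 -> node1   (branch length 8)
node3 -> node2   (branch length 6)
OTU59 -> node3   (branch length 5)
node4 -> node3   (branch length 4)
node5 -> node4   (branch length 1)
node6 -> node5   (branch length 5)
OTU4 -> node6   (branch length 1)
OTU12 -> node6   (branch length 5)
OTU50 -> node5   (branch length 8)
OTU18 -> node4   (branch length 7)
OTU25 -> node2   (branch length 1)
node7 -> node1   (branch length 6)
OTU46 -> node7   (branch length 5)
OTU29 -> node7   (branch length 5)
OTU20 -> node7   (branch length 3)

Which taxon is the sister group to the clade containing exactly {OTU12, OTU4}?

OTU50

The clade containing exactly {OTU12, OTU4} attaches to the tree at the node subtending ((OTU4,OTU12),OTU50).
The other lineage descending from that same node — the sister group — is the single tip OTU50.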